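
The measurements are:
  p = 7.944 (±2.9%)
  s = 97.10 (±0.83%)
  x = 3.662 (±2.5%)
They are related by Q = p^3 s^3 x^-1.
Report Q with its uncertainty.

(1.253 ± 0.118) × 10^8

Q is a product of powers, so relative uncertainties combine in quadrature:
  (3·δp/p)² = (3×0.0290)² = 0.00757;  (3·δs/s)² = (3×0.00830)² = 0.000620;  (-1·δx/x)² = (-1×0.0250)² = 0.000625
δQ/Q = √(0.00881) = 0.0939
Q = 1.253e+08, so δQ = 0.0939 × 1.253e+08 = 1.18e+07.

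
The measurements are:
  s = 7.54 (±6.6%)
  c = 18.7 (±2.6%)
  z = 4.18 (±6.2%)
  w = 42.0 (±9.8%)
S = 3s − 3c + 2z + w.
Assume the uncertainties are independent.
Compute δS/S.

S is a linear combination, so absolute uncertainties add in quadrature:
  (3·δs)² = 2.23;  (3·δc)² = 2.13;  (2·δz)² = 0.269;  (δw)² = 16.9
δS = √(21.6) = 4.64
S = 16.9, so δS/S = 4.64/16.9 = 0.275.

0.275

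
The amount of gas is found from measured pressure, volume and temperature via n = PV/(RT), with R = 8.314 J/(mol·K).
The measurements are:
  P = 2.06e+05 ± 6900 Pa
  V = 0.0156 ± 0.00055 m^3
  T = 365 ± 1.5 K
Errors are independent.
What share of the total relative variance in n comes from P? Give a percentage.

47.1%

(δn/n)² = (1·δP/P)² + (1·δV/V)² + (-1·δT/T)²
  P term: (1×0.0335)² = 0.00112
  V term: (1×0.0353)² = 0.00124
  T term: (-1×0.00411)² = 1.69e-05
Total = 0.00238. Share from P = 0.00112/0.00238 = 0.471.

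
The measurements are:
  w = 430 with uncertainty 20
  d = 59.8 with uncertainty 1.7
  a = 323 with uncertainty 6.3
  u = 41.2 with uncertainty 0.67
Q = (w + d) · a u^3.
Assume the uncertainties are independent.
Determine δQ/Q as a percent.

Let h = w + d = 490. δh = √(δw² + δd²) = √(400 + 2.89) = 20.1, so δh/h = 0.0410.
Q is then a monomial in h, a, u:
δQ/Q = √((δh/h)² + (1·δa/a)² + (3·δu/u)²) = √(0.00168 + 0.000380 + 0.00238) = 0.0666

6.66%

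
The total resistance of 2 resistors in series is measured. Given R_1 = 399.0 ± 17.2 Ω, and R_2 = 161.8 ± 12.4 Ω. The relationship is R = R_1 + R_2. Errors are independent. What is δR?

Absolute uncertainties add in quadrature for a linear combination:
  (δR_1)² = 296;  (δR_2)² = 154
δR = √(450) = 21.2 Ω

21.2 Ω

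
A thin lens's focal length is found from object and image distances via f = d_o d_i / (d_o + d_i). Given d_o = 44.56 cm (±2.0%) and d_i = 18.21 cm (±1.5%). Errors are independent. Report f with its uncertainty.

∂f/∂d_o = (d_i/(d_o+d_i))² = 0.0842;  ∂f/∂d_i = (d_o/(d_o+d_i))² = 0.504
δf = √((∂f/∂d_o · δd_o)² + (∂f/∂d_i · δd_i)²) = √(0.00563 + 0.0189) = 0.157 cm
f = 12.93 cm.

12.93 ± 0.157 cm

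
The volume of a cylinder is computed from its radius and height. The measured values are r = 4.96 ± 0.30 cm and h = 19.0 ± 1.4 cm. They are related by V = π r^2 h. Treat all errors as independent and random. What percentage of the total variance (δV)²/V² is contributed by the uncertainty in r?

(δV/V)² = (2·δr/r)² + (1·δh/h)²
  r term: (2×0.0605)² = 0.0146
  h term: (1×0.0737)² = 0.00543
Total = 0.0201. Share from r = 0.0146/0.0201 = 0.729.

72.9%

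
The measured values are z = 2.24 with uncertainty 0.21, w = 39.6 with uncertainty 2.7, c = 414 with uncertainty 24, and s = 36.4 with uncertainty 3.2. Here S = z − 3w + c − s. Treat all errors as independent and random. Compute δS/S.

Absolute uncertainties add in quadrature for a linear combination:
  (δz)² = 0.0441;  (3·δw)² = 65.6;  (δc)² = 576;  (δs)² = 10.2
δS = √(652) = 25.5
S = 261, so δS/S = 25.5/261 = 0.0978.

0.0978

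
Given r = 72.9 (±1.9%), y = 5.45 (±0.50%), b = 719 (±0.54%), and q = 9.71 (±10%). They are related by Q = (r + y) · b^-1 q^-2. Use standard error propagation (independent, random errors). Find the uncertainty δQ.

Let u = r + y = 78.4. δu = √(δr² + δy²) = √(1.92 + 0.000743) = 1.39, so δu/u = 0.0177.
Q is then a monomial in u, b, q:
δQ/Q = √((δu/u)² + (-1·δb/b)² + (-2·δq/q)²) = √(0.000313 + 2.92e-05 + 0.0400) = 0.201
Q = 0.00116, so δQ = 0.201 × 0.00116 = 0.000232.

0.000232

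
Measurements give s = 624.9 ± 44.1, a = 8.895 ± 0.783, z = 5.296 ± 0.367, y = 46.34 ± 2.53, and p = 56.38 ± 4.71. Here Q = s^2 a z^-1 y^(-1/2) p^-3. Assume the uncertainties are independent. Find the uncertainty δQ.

Q is a product of powers, so relative uncertainties combine in quadrature:
  (2·δs/s)² = (2×0.0706)² = 0.0199;  (1·δa/a)² = (1×0.0880)² = 0.00775;  (-1·δz/z)² = (-1×0.0693)² = 0.00480;  (−½·δy/y)² = (-0.5×0.0546)² = 0.000745;  (-3·δp/p)² = (-3×0.0835)² = 0.0628
δQ/Q = √(0.0960) = 0.310
Q = 0.5376, so δQ = 0.310 × 0.5376 = 0.167.

0.167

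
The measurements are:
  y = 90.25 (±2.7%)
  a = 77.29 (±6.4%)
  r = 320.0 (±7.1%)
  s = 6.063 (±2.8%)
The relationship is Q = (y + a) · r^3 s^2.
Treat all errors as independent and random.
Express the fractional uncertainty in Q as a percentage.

22.3%

Let u = y + a = 167.5. δu = √(δy² + δa²) = √(5.94 + 24.5) = 5.51, so δu/u = 0.0329.
Q is then a monomial in u, r, s:
δQ/Q = √((δu/u)² + (3·δr/r)² + (2·δs/s)²) = √(0.00108 + 0.0454 + 0.00314) = 0.223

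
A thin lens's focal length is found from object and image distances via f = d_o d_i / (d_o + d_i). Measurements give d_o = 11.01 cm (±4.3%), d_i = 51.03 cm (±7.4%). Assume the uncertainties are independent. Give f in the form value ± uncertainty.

∂f/∂d_o = (d_i/(d_o+d_i))² = 0.677;  ∂f/∂d_i = (d_o/(d_o+d_i))² = 0.0315
δf = √((∂f/∂d_o · δd_o)² + (∂f/∂d_i · δd_i)²) = √(0.103 + 0.0141) = 0.342 cm
f = 9.056 cm.

9.056 ± 0.342 cm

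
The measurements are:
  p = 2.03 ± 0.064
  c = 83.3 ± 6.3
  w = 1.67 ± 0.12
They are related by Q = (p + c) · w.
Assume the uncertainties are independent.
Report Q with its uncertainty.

143 ± 14.7

Let u = p + c = 85.3. δu = √(δp² + δc²) = √(0.00410 + 39.7) = 6.30, so δu/u = 0.0738.
Q is then a monomial in u, w:
δQ/Q = √((δu/u)² + (1·δw/w)²) = √(0.00545 + 0.00516) = 0.103
Q = 143, so δQ = 0.103 × 143 = 14.7.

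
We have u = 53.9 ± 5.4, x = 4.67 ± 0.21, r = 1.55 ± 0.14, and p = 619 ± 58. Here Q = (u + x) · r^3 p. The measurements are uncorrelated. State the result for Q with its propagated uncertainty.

Let w = u + x = 58.6. δw = √(δu² + δx²) = √(29.2 + 0.0441) = 5.40, so δw/w = 0.0923.
Q is then a monomial in w, r, p:
δQ/Q = √((δw/w)² + (3·δr/r)² + (1·δp/p)²) = √(0.00851 + 0.0734 + 0.00878) = 0.301
Q = 1.35e+05, so δQ = 0.301 × 1.35e+05 = 40700.

(1.35 ± 0.407) × 10^5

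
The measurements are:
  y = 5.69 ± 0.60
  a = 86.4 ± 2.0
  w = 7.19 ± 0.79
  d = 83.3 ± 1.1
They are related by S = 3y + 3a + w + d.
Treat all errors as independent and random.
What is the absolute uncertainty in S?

6.41

Each term contributes (cᵢ δxᵢ)² to (δS)²:
  (3·δy)² = 3.24;  (3·δa)² = 36.0;  (δw)² = 0.624;  (δd)² = 1.21
δS = √(41.1) = 6.41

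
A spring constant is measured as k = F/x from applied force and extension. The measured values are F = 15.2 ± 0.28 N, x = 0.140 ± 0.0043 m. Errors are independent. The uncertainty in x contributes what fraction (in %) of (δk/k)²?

(δk/k)² = (1·δF/F)² + (-1·δx/x)²
  F term: (1×0.0184)² = 0.000339
  x term: (-1×0.0307)² = 0.000943
Total = 0.00128. Share from x = 0.000943/0.00128 = 0.735.

73.5%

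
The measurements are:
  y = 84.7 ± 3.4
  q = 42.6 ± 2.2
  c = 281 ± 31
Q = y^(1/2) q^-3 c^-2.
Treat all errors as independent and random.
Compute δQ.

4.08e-10

Since Q is a product/quotient, work with relative uncertainties:
  (½·δy/y)² = (0.5×0.0401)² = 0.000403;  (-3·δq/q)² = (-3×0.0516)² = 0.0240;  (-2·δc/c)² = (-2×0.110)² = 0.0487
δQ/Q = √(0.0731) = 0.270
Q = 1.51e-09, so δQ = 0.270 × 1.51e-09 = 4.08e-10.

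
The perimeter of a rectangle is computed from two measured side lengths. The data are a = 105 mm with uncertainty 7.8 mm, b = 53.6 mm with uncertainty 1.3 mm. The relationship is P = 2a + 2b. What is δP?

15.8 mm

Sums and differences: (δP)² = Σ (cᵢ δxᵢ)².
  (2·δa)² = 243;  (2·δb)² = 6.76
δP = √(250) = 15.8 mm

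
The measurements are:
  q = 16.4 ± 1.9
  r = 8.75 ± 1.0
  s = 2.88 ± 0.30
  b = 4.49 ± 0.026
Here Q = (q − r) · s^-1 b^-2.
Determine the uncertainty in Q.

0.0395

Let u = q − r = 7.65. δu = √(δq² + δr²) = √(3.61 + 1.00) = 2.15, so δu/u = 0.281.
Q is then a monomial in u, s, b:
δQ/Q = √((δu/u)² + (-1·δs/s)² + (-2·δb/b)²) = √(0.0788 + 0.0109 + 0.000134) = 0.300
Q = 0.132, so δQ = 0.300 × 0.132 = 0.0395.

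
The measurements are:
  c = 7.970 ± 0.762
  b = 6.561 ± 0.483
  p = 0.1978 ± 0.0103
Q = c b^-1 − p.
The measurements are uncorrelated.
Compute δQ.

0.147

Let w = c·b^-1 = 1.215. δw/w = √((1·δc/c)² + (-1·δb/b)²) = √(0.00914 + 0.00542) = 0.121, so δw = 0.147.
Q = w − p: δQ = √(δw² + δp²) = √(0.0215 + 0.000106) = 0.147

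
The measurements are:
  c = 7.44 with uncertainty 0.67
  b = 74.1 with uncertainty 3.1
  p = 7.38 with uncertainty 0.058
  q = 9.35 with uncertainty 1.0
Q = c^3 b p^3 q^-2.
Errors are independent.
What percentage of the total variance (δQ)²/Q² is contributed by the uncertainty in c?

(δQ/Q)² = (3·δc/c)² + (1·δb/b)² + (3·δp/p)² + (-2·δq/q)²
  c term: (3×0.0901)² = 0.0730
  b term: (1×0.0418)² = 0.00175
  p term: (3×0.00786)² = 0.000556
  q term: (-2×0.107)² = 0.0458
Total = 0.121. Share from c = 0.0730/0.121 = 0.603.

60.3%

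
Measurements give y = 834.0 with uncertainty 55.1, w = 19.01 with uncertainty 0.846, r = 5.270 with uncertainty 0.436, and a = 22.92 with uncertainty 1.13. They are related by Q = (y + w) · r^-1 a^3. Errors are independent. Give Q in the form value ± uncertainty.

Let u = y + w = 853.0. δu = √(δy² + δw²) = √(3040 + 0.716) = 55.1, so δu/u = 0.0646.
Q is then a monomial in u, r, a:
δQ/Q = √((δu/u)² + (-1·δr/r)² + (3·δa/a)²) = √(0.00417 + 0.00684 + 0.0219) = 0.181
Q = 1.949e+06, so δQ = 0.181 × 1.949e+06 = 3.53e+05.

(1.949 ± 0.353) × 10^6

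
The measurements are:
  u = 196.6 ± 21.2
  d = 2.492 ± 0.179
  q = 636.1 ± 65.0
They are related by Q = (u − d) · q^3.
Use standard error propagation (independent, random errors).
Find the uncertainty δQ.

Let w = u − d = 194.1. δw = √(δu² + δd²) = √(449 + 0.0320) = 21.2, so δw/w = 0.109.
Q is then a monomial in w, q:
δQ/Q = √((δw/w)² + (3·δq/q)²) = √(0.0119 + 0.0940) = 0.325
Q = 4.996e+10, so δQ = 0.325 × 4.996e+10 = 1.63e+10.

1.63e+10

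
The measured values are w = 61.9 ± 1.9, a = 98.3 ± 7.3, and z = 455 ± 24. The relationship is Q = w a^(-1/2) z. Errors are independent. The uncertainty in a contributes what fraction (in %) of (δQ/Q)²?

(δQ/Q)² = (1·δw/w)² + (−½·δa/a)² + (1·δz/z)²
  w term: (1×0.0307)² = 0.000942
  a term: (-0.5×0.0743)² = 0.00138
  z term: (1×0.0527)² = 0.00278
Total = 0.00510. Share from a = 0.00138/0.00510 = 0.270.

27.0%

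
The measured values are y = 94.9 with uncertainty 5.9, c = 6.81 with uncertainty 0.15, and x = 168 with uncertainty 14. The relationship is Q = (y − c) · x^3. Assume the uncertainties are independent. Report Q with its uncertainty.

(4.18 ± 1.08) × 10^8

Let u = y − c = 88.1. δu = √(δy² + δc²) = √(34.8 + 0.0225) = 5.90, so δu/u = 0.0670.
Q is then a monomial in u, x:
δQ/Q = √((δu/u)² + (3·δx/x)²) = √(0.00449 + 0.0625) = 0.259
Q = 4.18e+08, so δQ = 0.259 × 4.18e+08 = 1.08e+08.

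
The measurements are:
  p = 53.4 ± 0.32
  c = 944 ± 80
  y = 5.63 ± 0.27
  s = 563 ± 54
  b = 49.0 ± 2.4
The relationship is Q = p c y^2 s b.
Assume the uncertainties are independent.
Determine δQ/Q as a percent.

16.7%

Relative error in a monomial: (δQ/Q)² = Σ (nᵢ · δxᵢ/xᵢ)².
  (1·δp/p)² = (1×0.00599)² = 3.59e-05;  (1·δc/c)² = (1×0.0847)² = 0.00718;  (2·δy/y)² = (2×0.0480)² = 0.00920;  (1·δs/s)² = (1×0.0959)² = 0.00920;  (1·δb/b)² = (1×0.0490)² = 0.00240
δQ/Q = √(0.0280) = 0.167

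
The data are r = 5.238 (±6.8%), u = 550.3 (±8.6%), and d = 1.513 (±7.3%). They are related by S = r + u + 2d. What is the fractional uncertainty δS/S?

0.0847

Each term contributes (cᵢ δxᵢ)² to (δS)²:
  (δr)² = 0.127;  (δu)² = 2240;  (2·δd)² = 0.0488
δS = √(2240) = 47.3
S = 558.6, so δS/S = 47.3/558.6 = 0.0847.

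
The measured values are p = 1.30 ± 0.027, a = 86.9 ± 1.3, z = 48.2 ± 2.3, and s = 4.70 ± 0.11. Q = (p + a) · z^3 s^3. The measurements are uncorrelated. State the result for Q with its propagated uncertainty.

(1.03 ± 0.164) × 10^9

Let u = p + a = 88.2. δu = √(δp² + δa²) = √(0.000729 + 1.69) = 1.30, so δu/u = 0.0147.
Q is then a monomial in u, z, s:
δQ/Q = √((δu/u)² + (3·δz/z)² + (3·δs/s)²) = √(0.000217 + 0.0205 + 0.00493) = 0.160
Q = 1.03e+09, so δQ = 0.160 × 1.03e+09 = 1.64e+08.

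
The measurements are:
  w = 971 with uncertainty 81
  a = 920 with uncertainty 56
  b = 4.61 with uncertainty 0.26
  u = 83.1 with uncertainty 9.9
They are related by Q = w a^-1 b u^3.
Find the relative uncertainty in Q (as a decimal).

0.376

Since Q is a product/quotient, work with relative uncertainties:
  (1·δw/w)² = (1×0.0834)² = 0.00696;  (-1·δa/a)² = (-1×0.0609)² = 0.00371;  (1·δb/b)² = (1×0.0564)² = 0.00318;  (3·δu/u)² = (3×0.119)² = 0.128
δQ/Q = √(0.142) = 0.376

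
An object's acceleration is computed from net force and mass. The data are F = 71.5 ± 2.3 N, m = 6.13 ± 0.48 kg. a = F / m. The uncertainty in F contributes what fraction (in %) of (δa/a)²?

(δa/a)² = (1·δF/F)² + (-1·δm/m)²
  F term: (1×0.0322)² = 0.00103
  m term: (-1×0.0783)² = 0.00613
Total = 0.00717. Share from F = 0.00103/0.00717 = 0.144.

14.4%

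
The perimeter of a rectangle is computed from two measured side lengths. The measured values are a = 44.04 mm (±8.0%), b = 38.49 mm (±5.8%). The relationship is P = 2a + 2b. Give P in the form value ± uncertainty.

For a sum/difference, combine absolute errors in quadrature:
  (2·δa)² = 49.7;  (2·δb)² = 19.9
δP = √(69.6) = 8.34 mm
P = 165.1 mm.

165.1 ± 8.34 mm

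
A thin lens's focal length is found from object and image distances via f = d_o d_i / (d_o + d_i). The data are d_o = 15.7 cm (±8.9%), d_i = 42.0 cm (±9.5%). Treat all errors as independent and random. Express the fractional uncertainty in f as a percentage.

6.98%

∂f/∂d_o = (d_i/(d_o+d_i))² = 0.530;  ∂f/∂d_i = (d_o/(d_o+d_i))² = 0.0740
δf = √((∂f/∂d_o · δd_o)² + (∂f/∂d_i · δd_i)²) = √(0.548 + 0.0873) = 0.797 cm
f = 11.4 cm, so δf/f = 0.797/11.4 = 0.0698.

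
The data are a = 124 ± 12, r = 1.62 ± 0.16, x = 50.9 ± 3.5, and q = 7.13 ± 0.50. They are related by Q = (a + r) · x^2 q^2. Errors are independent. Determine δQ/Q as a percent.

21.8%

Let u = a + r = 126. δu = √(δa² + δr²) = √(144 + 0.0256) = 12.0, so δu/u = 0.0955.
Q is then a monomial in u, x, q:
δQ/Q = √((δu/u)² + (2·δx/x)² + (2·δq/q)²) = √(0.00913 + 0.0189 + 0.0197) = 0.218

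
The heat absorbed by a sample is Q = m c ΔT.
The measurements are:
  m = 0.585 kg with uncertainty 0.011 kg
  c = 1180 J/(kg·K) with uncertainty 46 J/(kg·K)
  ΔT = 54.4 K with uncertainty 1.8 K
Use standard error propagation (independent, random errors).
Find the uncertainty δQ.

2050 J

Q is a product of powers, so relative uncertainties combine in quadrature:
  (1·δm/m)² = (1×0.0188)² = 0.000354;  (1·δc/c)² = (1×0.0390)² = 0.00152;  (1·δΔT/ΔT)² = (1×0.0331)² = 0.00109
δQ/Q = √(0.00297) = 0.0545
Q = 37600 J, so δQ = 0.0545 × 37600 = 2050 J.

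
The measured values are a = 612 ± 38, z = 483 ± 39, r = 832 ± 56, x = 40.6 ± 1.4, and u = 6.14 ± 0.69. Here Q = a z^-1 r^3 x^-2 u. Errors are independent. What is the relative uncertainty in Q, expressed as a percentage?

26.2%

Relative error in a monomial: (δQ/Q)² = Σ (nᵢ · δxᵢ/xᵢ)².
  (1·δa/a)² = (1×0.0621)² = 0.00386;  (-1·δz/z)² = (-1×0.0807)² = 0.00652;  (3·δr/r)² = (3×0.0673)² = 0.0408;  (-2·δx/x)² = (-2×0.0345)² = 0.00476;  (1·δu/u)² = (1×0.112)² = 0.0126
δQ/Q = √(0.0685) = 0.262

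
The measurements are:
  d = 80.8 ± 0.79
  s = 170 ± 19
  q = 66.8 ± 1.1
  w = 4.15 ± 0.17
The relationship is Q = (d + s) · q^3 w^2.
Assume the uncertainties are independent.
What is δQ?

1.57e+08

Let u = d + s = 251. δu = √(δd² + δs²) = √(0.624 + 361) = 19.0, so δu/u = 0.0758.
Q is then a monomial in u, q, w:
δQ/Q = √((δu/u)² + (3·δq/q)² + (2·δw/w)²) = √(0.00575 + 0.00244 + 0.00671) = 0.122
Q = 1.29e+09, so δQ = 0.122 × 1.29e+09 = 1.57e+08.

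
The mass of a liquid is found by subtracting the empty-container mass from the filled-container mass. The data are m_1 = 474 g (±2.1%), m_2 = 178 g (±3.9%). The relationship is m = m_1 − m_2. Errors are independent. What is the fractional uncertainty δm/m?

m is a linear combination, so absolute uncertainties add in quadrature:
  (δm_1)² = 99.1;  (δm_2)² = 48.2
δm = √(147) = 12.1 g
m = 296 g, so δm/m = 12.1/296 = 0.0410.

0.0410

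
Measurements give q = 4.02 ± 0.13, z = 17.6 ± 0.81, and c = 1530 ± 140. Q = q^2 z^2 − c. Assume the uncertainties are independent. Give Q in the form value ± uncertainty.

Let p = q^2·z^2 = 5010. δp/p = √((2·δq/q)² + (2·δz/z)²) = √(0.00418 + 0.00847) = 0.112, so δp = 563.
Q = p − c: δQ = √(δp² + δc²) = √(3.17e+05 + 19600) = 580
Q = 3480.

3480 ± 580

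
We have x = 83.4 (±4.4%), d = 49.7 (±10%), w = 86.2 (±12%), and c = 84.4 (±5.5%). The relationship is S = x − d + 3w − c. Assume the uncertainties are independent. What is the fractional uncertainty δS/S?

0.154

Absolute uncertainties add in quadrature for a linear combination:
  (δx)² = 13.5;  (δd)² = 24.7;  (3·δw)² = 963;  (δc)² = 21.5
δS = √(1020) = 32.0
S = 208, so δS/S = 32.0/208 = 0.154.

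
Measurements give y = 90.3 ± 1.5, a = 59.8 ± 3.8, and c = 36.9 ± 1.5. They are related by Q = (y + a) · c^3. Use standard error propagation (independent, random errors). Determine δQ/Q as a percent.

Let u = y + a = 150. δu = √(δy² + δa²) = √(2.25 + 14.4) = 4.09, so δu/u = 0.0272.
Q is then a monomial in u, c:
δQ/Q = √((δu/u)² + (3·δc/c)²) = √(0.000741 + 0.0149) = 0.125

12.5%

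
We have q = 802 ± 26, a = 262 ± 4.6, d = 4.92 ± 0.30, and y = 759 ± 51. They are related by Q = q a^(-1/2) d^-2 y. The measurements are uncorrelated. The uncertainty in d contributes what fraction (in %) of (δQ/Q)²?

72.5%

(δQ/Q)² = (1·δq/q)² + (−½·δa/a)² + (-2·δd/d)² + (1·δy/y)²
  q term: (1×0.0324)² = 0.00105
  a term: (-0.5×0.0176)² = 7.71e-05
  d term: (-2×0.0610)² = 0.0149
  y term: (1×0.0672)² = 0.00451
Total = 0.0205. Share from d = 0.0149/0.0205 = 0.725.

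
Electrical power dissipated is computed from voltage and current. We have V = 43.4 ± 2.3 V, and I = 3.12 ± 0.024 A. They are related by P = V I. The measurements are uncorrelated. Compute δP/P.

For a monomial P ∝ V, I, fractional errors add in quadrature:
  (1·δV/V)² = (1×0.0530)² = 0.00281;  (1·δI/I)² = (1×0.00769)² = 5.92e-05
δP/P = √(0.00287) = 0.0536

0.0536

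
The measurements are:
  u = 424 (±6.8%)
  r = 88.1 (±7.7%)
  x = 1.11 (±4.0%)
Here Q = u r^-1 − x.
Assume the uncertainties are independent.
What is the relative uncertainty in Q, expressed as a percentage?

Let p = u·r^-1 = 4.81. δp/p = √((1·δu/u)² + (-1·δr/r)²) = √(0.00462 + 0.00593) = 0.103, so δp = 0.494.
Q = p − x: δQ = √(δp² + δx²) = √(0.244 + 0.00197) = 0.496
Q = 3.70, so δQ/Q = 0.496/3.70 = 0.134.

13.4%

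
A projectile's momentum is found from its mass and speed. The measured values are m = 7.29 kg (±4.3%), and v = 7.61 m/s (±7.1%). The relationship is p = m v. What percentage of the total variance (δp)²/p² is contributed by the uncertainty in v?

73.2%

(δp/p)² = (1·δm/m)² + (1·δv/v)²
  m term: (1×0.0430)² = 0.00185
  v term: (1×0.0710)² = 0.00504
Total = 0.00689. Share from v = 0.00504/0.00689 = 0.732.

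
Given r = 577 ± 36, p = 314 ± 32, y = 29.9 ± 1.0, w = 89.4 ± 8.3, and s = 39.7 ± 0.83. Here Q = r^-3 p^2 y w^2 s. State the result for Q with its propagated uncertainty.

4870 ± 1630

Q is a product of powers, so relative uncertainties combine in quadrature:
  (-3·δr/r)² = (-3×0.0624)² = 0.0350;  (2·δp/p)² = (2×0.102)² = 0.0415;  (1·δy/y)² = (1×0.0334)² = 0.00112;  (2·δw/w)² = (2×0.0928)² = 0.0345;  (1·δs/s)² = (1×0.0209)² = 0.000437
δQ/Q = √(0.113) = 0.336
Q = 4870, so δQ = 0.336 × 4870 = 1630.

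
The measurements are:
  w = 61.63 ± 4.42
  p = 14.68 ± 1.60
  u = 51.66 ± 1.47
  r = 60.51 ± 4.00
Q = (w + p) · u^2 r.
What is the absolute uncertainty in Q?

Let h = w + p = 76.31. δh = √(δw² + δp²) = √(19.5 + 2.56) = 4.70, so δh/h = 0.0616.
Q is then a monomial in h, u, r:
δQ/Q = √((δh/h)² + (2·δu/u)² + (1·δr/r)²) = √(0.00379 + 0.00324 + 0.00437) = 0.107
Q = 1.232e+07, so δQ = 0.107 × 1.232e+07 = 1.32e+06.

1.32e+06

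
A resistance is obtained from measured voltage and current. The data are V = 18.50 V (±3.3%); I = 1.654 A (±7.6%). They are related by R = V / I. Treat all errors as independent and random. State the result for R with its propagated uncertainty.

11.19 ± 0.927 Ω

Each factor contributes (exponent × relative error)² to (δR/R)²:
  (1·δV/V)² = (1×0.0330)² = 0.00109;  (-1·δI/I)² = (-1×0.0760)² = 0.00578
δR/R = √(0.00686) = 0.0829
R = 11.19 Ω, so δR = 0.0829 × 11.19 = 0.927 Ω.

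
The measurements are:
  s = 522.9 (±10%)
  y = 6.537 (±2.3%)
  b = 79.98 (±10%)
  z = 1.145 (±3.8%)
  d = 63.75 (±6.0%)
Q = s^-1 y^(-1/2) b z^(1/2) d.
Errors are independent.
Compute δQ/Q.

For a monomial Q ∝ s^-1, y^(-1/2), b, z^(1/2), d, fractional errors add in quadrature:
  (-1·δs/s)² = (-1×0.100)² = 0.0100;  (−½·δy/y)² = (-0.5×0.0230)² = 0.000132;  (1·δb/b)² = (1×0.100)² = 0.0100;  (½·δz/z)² = (0.5×0.0380)² = 0.000361;  (1·δd/d)² = (1×0.0600)² = 0.00360
δQ/Q = √(0.0241) = 0.155

0.155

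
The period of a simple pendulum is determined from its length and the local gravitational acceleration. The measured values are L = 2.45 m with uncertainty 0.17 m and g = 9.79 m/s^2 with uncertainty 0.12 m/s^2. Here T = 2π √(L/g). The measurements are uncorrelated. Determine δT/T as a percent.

Relative error in a monomial: (δT/T)² = Σ (nᵢ · δxᵢ/xᵢ)².
  (½·δL/L)² = (0.5×0.0694)² = 0.00120;  (−½·δg/g)² = (-0.5×0.0123)² = 3.76e-05
δT/T = √(0.00124) = 0.0352

3.52%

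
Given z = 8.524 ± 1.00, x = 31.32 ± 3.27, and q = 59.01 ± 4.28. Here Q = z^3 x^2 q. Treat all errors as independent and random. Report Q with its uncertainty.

(3.585 ± 1.49) × 10^7

Since Q is a product/quotient, work with relative uncertainties:
  (3·δz/z)² = (3×0.117)² = 0.124;  (2·δx/x)² = (2×0.104)² = 0.0436;  (1·δq/q)² = (1×0.0725)² = 0.00526
δQ/Q = √(0.173) = 0.416
Q = 3.585e+07, so δQ = 0.416 × 3.585e+07 = 1.49e+07.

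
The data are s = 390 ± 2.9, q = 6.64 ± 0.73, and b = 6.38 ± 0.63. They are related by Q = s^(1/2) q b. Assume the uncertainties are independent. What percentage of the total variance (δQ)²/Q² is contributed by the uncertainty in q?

55.3%

(δQ/Q)² = (½·δs/s)² + (1·δq/q)² + (1·δb/b)²
  s term: (0.5×0.00744)² = 1.38e-05
  q term: (1×0.110)² = 0.0121
  b term: (1×0.0987)² = 0.00975
Total = 0.0219. Share from q = 0.0121/0.0219 = 0.553.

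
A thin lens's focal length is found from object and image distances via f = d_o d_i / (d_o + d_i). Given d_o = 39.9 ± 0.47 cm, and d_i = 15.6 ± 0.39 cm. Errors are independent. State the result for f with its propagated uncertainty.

∂f/∂d_o = (d_i/(d_o+d_i))² = 0.0790;  ∂f/∂d_i = (d_o/(d_o+d_i))² = 0.517
δf = √((∂f/∂d_o · δd_o)² + (∂f/∂d_i · δd_i)²) = √(0.00138 + 0.0406) = 0.205 cm
f = 11.2 cm.

11.2 ± 0.205 cm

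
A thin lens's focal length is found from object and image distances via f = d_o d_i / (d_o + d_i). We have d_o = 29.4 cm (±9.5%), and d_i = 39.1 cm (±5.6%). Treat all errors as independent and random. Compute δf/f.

∂f/∂d_o = (d_i/(d_o+d_i))² = 0.326;  ∂f/∂d_i = (d_o/(d_o+d_i))² = 0.184
δf = √((∂f/∂d_o · δd_o)² + (∂f/∂d_i · δd_i)²) = √(0.828 + 0.163) = 0.995 cm
f = 16.8 cm, so δf/f = 0.995/16.8 = 0.0593.

0.0593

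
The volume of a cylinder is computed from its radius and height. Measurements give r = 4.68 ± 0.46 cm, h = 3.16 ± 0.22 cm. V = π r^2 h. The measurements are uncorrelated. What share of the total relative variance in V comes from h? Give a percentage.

(δV/V)² = (2·δr/r)² + (1·δh/h)²
  r term: (2×0.0983)² = 0.0386
  h term: (1×0.0696)² = 0.00485
Total = 0.0435. Share from h = 0.00485/0.0435 = 0.111.

11.1%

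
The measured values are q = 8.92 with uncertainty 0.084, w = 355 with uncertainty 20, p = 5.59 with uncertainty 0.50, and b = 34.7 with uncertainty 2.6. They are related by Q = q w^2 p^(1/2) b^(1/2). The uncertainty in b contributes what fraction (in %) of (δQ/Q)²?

(δQ/Q)² = (1·δq/q)² + (2·δw/w)² + (½·δp/p)² + (½·δb/b)²
  q term: (1×0.00942)² = 8.87e-05
  w term: (2×0.0563)² = 0.0127
  p term: (0.5×0.0894)² = 0.00200
  b term: (0.5×0.0749)² = 0.00140
Total = 0.0162. Share from b = 0.00140/0.0162 = 0.0867.

8.67%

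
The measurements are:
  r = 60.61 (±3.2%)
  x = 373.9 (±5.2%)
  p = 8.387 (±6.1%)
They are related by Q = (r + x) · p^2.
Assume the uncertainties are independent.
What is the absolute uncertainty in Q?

3970

Let u = r + x = 434.5. δu = √(δr² + δx²) = √(3.76 + 378) = 19.5, so δu/u = 0.0450.
Q is then a monomial in u, p:
δQ/Q = √((δu/u)² + (2·δp/p)²) = √(0.00202 + 0.0149) = 0.130
Q = 30560, so δQ = 0.130 × 30560 = 3970.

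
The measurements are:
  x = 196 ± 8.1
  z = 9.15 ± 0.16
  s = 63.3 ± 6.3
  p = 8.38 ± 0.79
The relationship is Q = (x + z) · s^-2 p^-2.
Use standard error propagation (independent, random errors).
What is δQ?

0.000202

Let u = x + z = 205. δu = √(δx² + δz²) = √(65.6 + 0.0256) = 8.10, so δu/u = 0.0395.
Q is then a monomial in u, s, p:
δQ/Q = √((δu/u)² + (-2·δs/s)² + (-2·δp/p)²) = √(0.00156 + 0.0396 + 0.0355) = 0.277
Q = 0.000729, so δQ = 0.277 × 0.000729 = 0.000202.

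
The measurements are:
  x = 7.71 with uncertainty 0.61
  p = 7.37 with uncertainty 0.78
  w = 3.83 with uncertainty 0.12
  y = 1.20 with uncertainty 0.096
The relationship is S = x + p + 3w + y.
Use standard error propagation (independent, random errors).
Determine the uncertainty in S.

1.06

S is a linear combination, so absolute uncertainties add in quadrature:
  (δx)² = 0.372;  (δp)² = 0.608;  (3·δw)² = 0.130;  (δy)² = 0.00922
δS = √(1.12) = 1.06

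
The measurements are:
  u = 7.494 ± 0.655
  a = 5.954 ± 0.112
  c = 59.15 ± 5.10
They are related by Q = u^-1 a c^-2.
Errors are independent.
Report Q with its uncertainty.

Each factor contributes (exponent × relative error)² to (δQ/Q)²:
  (-1·δu/u)² = (-1×0.0874)² = 0.00764;  (1·δa/a)² = (1×0.0188)² = 0.000354;  (-2·δc/c)² = (-2×0.0862)² = 0.0297
δQ/Q = √(0.0377) = 0.194
Q = 0.0002271, so δQ = 0.194 × 0.0002271 = 4.41e-05.

(2.271 ± 0.441) × 10^-4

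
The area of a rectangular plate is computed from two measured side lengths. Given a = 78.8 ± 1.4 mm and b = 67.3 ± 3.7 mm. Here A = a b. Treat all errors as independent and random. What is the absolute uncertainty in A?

Relative error in a monomial: (δA/A)² = Σ (nᵢ · δxᵢ/xᵢ)².
  (1·δa/a)² = (1×0.0178)² = 0.000316;  (1·δb/b)² = (1×0.0550)² = 0.00302
δA/A = √(0.00334) = 0.0578
A = 5300 mm^2, so δA = 0.0578 × 5300 = 306 mm^2.

306 mm^2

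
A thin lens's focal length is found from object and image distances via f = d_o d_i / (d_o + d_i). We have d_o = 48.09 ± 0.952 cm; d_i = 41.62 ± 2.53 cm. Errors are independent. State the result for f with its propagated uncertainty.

∂f/∂d_o = (d_i/(d_o+d_i))² = 0.215;  ∂f/∂d_i = (d_o/(d_o+d_i))² = 0.287
δf = √((∂f/∂d_o · δd_o)² + (∂f/∂d_i · δd_i)²) = √(0.0420 + 0.529) = 0.755 cm
f = 22.31 cm.

22.31 ± 0.755 cm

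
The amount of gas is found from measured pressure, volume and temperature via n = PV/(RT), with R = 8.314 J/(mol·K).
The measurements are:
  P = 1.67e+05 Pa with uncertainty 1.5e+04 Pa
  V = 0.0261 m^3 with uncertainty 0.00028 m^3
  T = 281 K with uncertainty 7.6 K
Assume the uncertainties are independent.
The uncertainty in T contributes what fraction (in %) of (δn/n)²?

(δn/n)² = (1·δP/P)² + (1·δV/V)² + (-1·δT/T)²
  P term: (1×0.0898)² = 0.00807
  V term: (1×0.0107)² = 0.000115
  T term: (-1×0.0270)² = 0.000732
Total = 0.00891. Share from T = 0.000732/0.00891 = 0.0821.

8.21%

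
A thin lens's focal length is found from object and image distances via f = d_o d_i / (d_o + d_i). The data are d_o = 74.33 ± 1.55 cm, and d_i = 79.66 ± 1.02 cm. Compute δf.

∂f/∂d_o = (d_i/(d_o+d_i))² = 0.268;  ∂f/∂d_i = (d_o/(d_o+d_i))² = 0.233
δf = √((∂f/∂d_o · δd_o)² + (∂f/∂d_i · δd_i)²) = √(0.172 + 0.0565) = 0.478 cm

0.478 cm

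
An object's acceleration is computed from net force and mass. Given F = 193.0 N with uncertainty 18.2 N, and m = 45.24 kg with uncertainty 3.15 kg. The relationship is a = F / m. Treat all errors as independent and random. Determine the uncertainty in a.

0.500 m/s^2

a is a product of powers, so relative uncertainties combine in quadrature:
  (1·δF/F)² = (1×0.0943)² = 0.00889;  (-1·δm/m)² = (-1×0.0696)² = 0.00485
δa/a = √(0.0137) = 0.117
a = 4.266 m/s^2, so δa = 0.117 × 4.266 = 0.500 m/s^2.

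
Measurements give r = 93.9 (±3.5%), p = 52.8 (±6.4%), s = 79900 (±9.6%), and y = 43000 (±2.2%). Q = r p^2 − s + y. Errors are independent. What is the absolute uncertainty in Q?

Let w = r·p^2 = 2.62e+05. δw/w = √((1·δr/r)² + (2·δp/p)²) = √(0.00123 + 0.0164) = 0.133, so δw = 34700.
Q = w − s + y: δQ = √(δw² + δs² + δy²) = √(1.21e+09 + 5.88e+07 + 8.95e+05) = 35600

35600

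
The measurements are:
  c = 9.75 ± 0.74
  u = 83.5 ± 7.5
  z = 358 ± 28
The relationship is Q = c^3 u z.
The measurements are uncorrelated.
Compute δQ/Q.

0.257

Each factor contributes (exponent × relative error)² to (δQ/Q)²:
  (3·δc/c)² = (3×0.0759)² = 0.0518;  (1·δu/u)² = (1×0.0898)² = 0.00807;  (1·δz/z)² = (1×0.0782)² = 0.00612
δQ/Q = √(0.0660) = 0.257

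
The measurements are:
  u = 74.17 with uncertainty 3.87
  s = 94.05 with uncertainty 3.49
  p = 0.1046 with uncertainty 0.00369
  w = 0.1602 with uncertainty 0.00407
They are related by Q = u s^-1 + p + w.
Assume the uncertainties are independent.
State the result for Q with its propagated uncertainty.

Let h = u·s^-1 = 0.7886. δh/h = √((1·δu/u)² + (-1·δs/s)²) = √(0.00272 + 0.00138) = 0.0640, so δh = 0.0505.
Q = h + p + w: δQ = √(δh² + δp² + δw²) = √(0.00255 + 1.36e-05 + 1.66e-05) = 0.0508
Q = 1.053.

1.053 ± 0.0508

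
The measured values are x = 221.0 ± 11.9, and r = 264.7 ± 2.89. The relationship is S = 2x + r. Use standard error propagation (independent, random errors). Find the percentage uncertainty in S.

Each term contributes (cᵢ δxᵢ)² to (δS)²:
  (2·δx)² = 566;  (δr)² = 8.35
δS = √(575) = 24.0
S = 706.7, so δS/S = 24.0/706.7 = 0.0339.

3.39%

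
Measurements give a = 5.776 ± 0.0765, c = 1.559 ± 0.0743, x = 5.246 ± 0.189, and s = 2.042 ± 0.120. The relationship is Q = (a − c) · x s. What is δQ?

Let u = a − c = 4.217. δu = √(δa² + δc²) = √(0.00585 + 0.00552) = 0.107, so δu/u = 0.0253.
Q is then a monomial in u, x, s:
δQ/Q = √((δu/u)² + (1·δx/x)² + (1·δs/s)²) = √(0.000640 + 0.00130 + 0.00345) = 0.0734
Q = 45.17, so δQ = 0.0734 × 45.17 = 3.32.

3.32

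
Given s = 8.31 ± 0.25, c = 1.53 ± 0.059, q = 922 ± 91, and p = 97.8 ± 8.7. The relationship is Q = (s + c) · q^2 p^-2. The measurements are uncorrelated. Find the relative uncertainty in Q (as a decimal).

Let u = s + c = 9.84. δu = √(δs² + δc²) = √(0.0625 + 0.00348) = 0.257, so δu/u = 0.0261.
Q is then a monomial in u, q, p:
δQ/Q = √((δu/u)² + (2·δq/q)² + (-2·δp/p)²) = √(0.000681 + 0.0390 + 0.0317) = 0.267

0.267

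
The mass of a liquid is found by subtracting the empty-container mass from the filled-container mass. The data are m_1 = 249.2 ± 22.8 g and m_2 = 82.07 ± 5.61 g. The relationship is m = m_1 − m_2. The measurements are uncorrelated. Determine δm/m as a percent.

14.0%

m is a linear combination, so absolute uncertainties add in quadrature:
  (δm_1)² = 520;  (δm_2)² = 31.5
δm = √(551) = 23.5 g
m = 167.1 g, so δm/m = 23.5/167.1 = 0.140.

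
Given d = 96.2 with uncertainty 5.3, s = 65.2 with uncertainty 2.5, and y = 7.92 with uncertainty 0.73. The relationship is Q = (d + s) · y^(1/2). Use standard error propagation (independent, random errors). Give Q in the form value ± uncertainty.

454 ± 26.6

Let u = d + s = 161. δu = √(δd² + δs²) = √(28.1 + 6.25) = 5.86, so δu/u = 0.0363.
Q is then a monomial in u, y:
δQ/Q = √((δu/u)² + (½·δy/y)²) = √(0.00132 + 0.00212) = 0.0587
Q = 454, so δQ = 0.0587 × 454 = 26.6.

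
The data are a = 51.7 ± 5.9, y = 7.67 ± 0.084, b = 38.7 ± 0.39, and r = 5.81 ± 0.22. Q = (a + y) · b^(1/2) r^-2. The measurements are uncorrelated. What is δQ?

Let u = a + y = 59.4. δu = √(δa² + δy²) = √(34.8 + 0.00706) = 5.90, so δu/u = 0.0994.
Q is then a monomial in u, b, r:
δQ/Q = √((δu/u)² + (½·δb/b)² + (-2·δr/r)²) = √(0.00988 + 2.54e-05 + 0.00574) = 0.125
Q = 10.9, so δQ = 0.125 × 10.9 = 1.37.

1.37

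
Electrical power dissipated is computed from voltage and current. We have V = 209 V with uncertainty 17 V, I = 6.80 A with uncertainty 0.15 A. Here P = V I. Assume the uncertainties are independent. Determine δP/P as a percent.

Products/powers → add relative errors in quadrature, weighted by exponent:
  (1·δV/V)² = (1×0.0813)² = 0.00662;  (1·δI/I)² = (1×0.0221)² = 0.000487
δP/P = √(0.00710) = 0.0843

8.43%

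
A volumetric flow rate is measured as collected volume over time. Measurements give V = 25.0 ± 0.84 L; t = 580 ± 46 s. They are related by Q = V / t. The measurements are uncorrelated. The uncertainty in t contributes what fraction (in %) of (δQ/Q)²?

(δQ/Q)² = (1·δV/V)² + (-1·δt/t)²
  V term: (1×0.0336)² = 0.00113
  t term: (-1×0.0793)² = 0.00629
Total = 0.00742. Share from t = 0.00629/0.00742 = 0.848.

84.8%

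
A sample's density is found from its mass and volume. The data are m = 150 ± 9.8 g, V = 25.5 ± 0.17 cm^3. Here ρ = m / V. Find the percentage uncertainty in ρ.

For a monomial ρ ∝ m, V^-1, fractional errors add in quadrature:
  (1·δm/m)² = (1×0.0653)² = 0.00427;  (-1·δV/V)² = (-1×0.00667)² = 4.44e-05
δρ/ρ = √(0.00431) = 0.0657

6.57%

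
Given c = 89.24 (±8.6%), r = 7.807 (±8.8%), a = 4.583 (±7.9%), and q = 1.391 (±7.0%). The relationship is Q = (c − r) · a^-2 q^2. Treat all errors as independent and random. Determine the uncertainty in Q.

1.74

Let u = c − r = 81.43. δu = √(δc² + δr²) = √(58.9 + 0.472) = 7.71, so δu/u = 0.0946.
Q is then a monomial in u, a, q:
δQ/Q = √((δu/u)² + (-2·δa/a)² + (2·δq/q)²) = √(0.00895 + 0.0250 + 0.0196) = 0.231
Q = 7.502, so δQ = 0.231 × 7.502 = 1.74.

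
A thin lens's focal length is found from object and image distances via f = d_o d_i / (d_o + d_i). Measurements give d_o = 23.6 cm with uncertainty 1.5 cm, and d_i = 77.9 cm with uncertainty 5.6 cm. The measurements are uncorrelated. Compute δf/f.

0.0516

∂f/∂d_o = (d_i/(d_o+d_i))² = 0.589;  ∂f/∂d_i = (d_o/(d_o+d_i))² = 0.0541
δf = √((∂f/∂d_o · δd_o)² + (∂f/∂d_i · δd_i)²) = √(0.781 + 0.0917) = 0.934 cm
f = 18.1 cm, so δf/f = 0.934/18.1 = 0.0516.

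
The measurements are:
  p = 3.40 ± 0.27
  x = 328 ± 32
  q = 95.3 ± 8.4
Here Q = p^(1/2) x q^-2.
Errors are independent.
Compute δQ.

0.0137

Since Q is a product/quotient, work with relative uncertainties:
  (½·δp/p)² = (0.5×0.0794)² = 0.00158;  (1·δx/x)² = (1×0.0976)² = 0.00952;  (-2·δq/q)² = (-2×0.0881)² = 0.0311
δQ/Q = √(0.0422) = 0.205
Q = 0.0666, so δQ = 0.205 × 0.0666 = 0.0137.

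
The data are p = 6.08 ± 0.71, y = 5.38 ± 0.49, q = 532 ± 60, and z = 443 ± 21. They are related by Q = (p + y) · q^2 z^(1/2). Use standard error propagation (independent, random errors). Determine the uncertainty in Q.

Let u = p + y = 11.5. δu = √(δp² + δy²) = √(0.504 + 0.240) = 0.863, so δu/u = 0.0753.
Q is then a monomial in u, q, z:
δQ/Q = √((δu/u)² + (2·δq/q)² + (½·δz/z)²) = √(0.00567 + 0.0509 + 0.000562) = 0.239
Q = 6.83e+07, so δQ = 0.239 × 6.83e+07 = 1.63e+07.

1.63e+07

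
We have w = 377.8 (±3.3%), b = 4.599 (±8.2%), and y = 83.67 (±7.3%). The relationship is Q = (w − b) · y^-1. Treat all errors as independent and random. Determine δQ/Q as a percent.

8.03%

Let u = w − b = 373.2. δu = √(δw² + δb²) = √(155 + 0.142) = 12.5, so δu/u = 0.0334.
Q is then a monomial in u, y:
δQ/Q = √((δu/u)² + (-1·δy/y)²) = √(0.00112 + 0.00533) = 0.0803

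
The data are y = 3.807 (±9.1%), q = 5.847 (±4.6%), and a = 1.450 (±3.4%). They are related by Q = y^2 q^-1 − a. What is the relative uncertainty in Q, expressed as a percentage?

45.5%

Let p = y^2·q^-1 = 2.479. δp/p = √((2·δy/y)² + (-1·δq/q)²) = √(0.0331 + 0.00212) = 0.188, so δp = 0.465.
Q = p − a: δQ = √(δp² + δa²) = √(0.217 + 0.00243) = 0.468
Q = 1.029, so δQ/Q = 0.468/1.029 = 0.455.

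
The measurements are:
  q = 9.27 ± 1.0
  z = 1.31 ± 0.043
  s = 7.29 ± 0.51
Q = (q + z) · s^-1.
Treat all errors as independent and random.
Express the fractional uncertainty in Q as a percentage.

11.8%

Let u = q + z = 10.6. δu = √(δq² + δz²) = √(1.00 + 0.00185) = 1.00, so δu/u = 0.0946.
Q is then a monomial in u, s:
δQ/Q = √((δu/u)² + (-1·δs/s)²) = √(0.00895 + 0.00489) = 0.118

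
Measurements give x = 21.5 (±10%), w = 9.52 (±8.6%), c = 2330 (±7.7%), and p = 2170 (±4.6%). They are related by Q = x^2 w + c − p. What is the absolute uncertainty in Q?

Let h = x^2·w = 4400. δh/h = √((2·δx/x)² + (1·δw/w)²) = √(0.0400 + 0.00740) = 0.218, so δh = 958.
Q = h + c − p: δQ = √(δh² + δc² + δp²) = √(9.18e+05 + 32200 + 9960) = 980

980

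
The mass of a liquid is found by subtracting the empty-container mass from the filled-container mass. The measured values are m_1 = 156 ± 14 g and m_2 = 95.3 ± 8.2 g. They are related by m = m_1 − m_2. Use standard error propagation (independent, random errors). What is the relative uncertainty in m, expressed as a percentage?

Sums and differences: (δm)² = Σ (cᵢ δxᵢ)².
  (δm_1)² = 196;  (δm_2)² = 67.2
δm = √(263) = 16.2 g
m = 60.7 g, so δm/m = 16.2/60.7 = 0.267.

26.7%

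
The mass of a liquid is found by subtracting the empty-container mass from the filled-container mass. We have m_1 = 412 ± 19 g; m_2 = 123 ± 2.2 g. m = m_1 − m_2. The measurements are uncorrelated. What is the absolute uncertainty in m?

19.1 g

Each term contributes (cᵢ δxᵢ)² to (δm)²:
  (δm_1)² = 361;  (δm_2)² = 4.84
δm = √(366) = 19.1 g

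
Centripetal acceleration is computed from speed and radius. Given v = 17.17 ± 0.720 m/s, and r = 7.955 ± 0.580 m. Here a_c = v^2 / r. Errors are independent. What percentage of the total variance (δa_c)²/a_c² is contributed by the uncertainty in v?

57.0%

(δa_c/a_c)² = (2·δv/v)² + (-1·δr/r)²
  v term: (2×0.0419)² = 0.00703
  r term: (-1×0.0729)² = 0.00532
Total = 0.0123. Share from v = 0.00703/0.0123 = 0.570.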